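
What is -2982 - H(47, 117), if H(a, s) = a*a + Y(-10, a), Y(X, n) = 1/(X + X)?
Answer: -103819/20 ≈ -5191.0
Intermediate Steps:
Y(X, n) = 1/(2*X)
H(a, s) = -1/20 + a² (H(a, s) = a*a + (½)/(-10) = a² + (½)*(-⅒) = a² - 1/20 = -1/20 + a²)
-2982 - H(47, 117) = -2982 - (-1/20 + 47²) = -2982 - (-1/20 + 2209) = -2982 - 1*44179/20 = -2982 - 44179/20 = -103819/20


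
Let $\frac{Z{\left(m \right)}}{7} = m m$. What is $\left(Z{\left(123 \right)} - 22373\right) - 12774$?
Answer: $70756$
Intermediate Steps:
$Z{\left(m \right)} = 7 m^{2}$ ($Z{\left(m \right)} = 7 m m = 7 m^{2}$)
$\left(Z{\left(123 \right)} - 22373\right) - 12774 = \left(7 \cdot 123^{2} - 22373\right) - 12774 = \left(7 \cdot 15129 - 22373\right) - 12774 = \left(105903 - 22373\right) - 12774 = 83530 - 12774 = 70756$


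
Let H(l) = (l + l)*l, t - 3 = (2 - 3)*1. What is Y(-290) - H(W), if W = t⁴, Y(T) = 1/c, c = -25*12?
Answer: -153601/300 ≈ -512.00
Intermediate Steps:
c = -300
t = 2 (t = 3 + (2 - 3)*1 = 3 - 1*1 = 3 - 1 = 2)
Y(T) = -1/300 (Y(T) = 1/(-300) = -1/300)
W = 16 (W = 2⁴ = 16)
H(l) = 2*l² (H(l) = (2*l)*l = 2*l²)
Y(-290) - H(W) = -1/300 - 2*16² = -1/300 - 2*256 = -1/300 - 1*512 = -1/300 - 512 = -153601/300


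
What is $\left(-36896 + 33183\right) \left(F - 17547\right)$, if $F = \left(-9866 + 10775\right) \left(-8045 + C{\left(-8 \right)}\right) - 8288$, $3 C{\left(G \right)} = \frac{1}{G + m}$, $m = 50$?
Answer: $\frac{381482007667}{14} \approx 2.7249 \cdot 10^{10}$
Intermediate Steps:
$C{\left(G \right)} = \frac{1}{3 \left(50 + G\right)}$ ($C{\left(G \right)} = \frac{1}{3 \left(G + 50\right)} = \frac{1}{3 \left(50 + G\right)}$)
$F = - \frac{102496601}{14}$ ($F = \left(-9866 + 10775\right) \left(-8045 + \frac{1}{3 \left(50 - 8\right)}\right) - 8288 = 909 \left(-8045 + \frac{1}{3 \cdot 42}\right) - 8288 = 909 \left(-8045 + \frac{1}{3} \cdot \frac{1}{42}\right) - 8288 = 909 \left(-8045 + \frac{1}{126}\right) - 8288 = 909 \left(- \frac{1013669}{126}\right) - 8288 = - \frac{102380569}{14} - 8288 = - \frac{102496601}{14} \approx -7.3212 \cdot 10^{6}$)
$\left(-36896 + 33183\right) \left(F - 17547\right) = \left(-36896 + 33183\right) \left(- \frac{102496601}{14} - 17547\right) = \left(-3713\right) \left(- \frac{102742259}{14}\right) = \frac{381482007667}{14}$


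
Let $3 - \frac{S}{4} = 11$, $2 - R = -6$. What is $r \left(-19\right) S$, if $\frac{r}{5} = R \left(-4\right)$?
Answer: $-97280$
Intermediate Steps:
$R = 8$ ($R = 2 - -6 = 2 + 6 = 8$)
$S = -32$ ($S = 12 - 44 = -32$)
$r = -160$ ($r = 5 \cdot 8 \left(-4\right) = 5 \left(-32\right) = -160$)
$r \left(-19\right) S = \left(-160\right) \left(-19\right) \left(-32\right) = 3040 \left(-32\right) = -97280$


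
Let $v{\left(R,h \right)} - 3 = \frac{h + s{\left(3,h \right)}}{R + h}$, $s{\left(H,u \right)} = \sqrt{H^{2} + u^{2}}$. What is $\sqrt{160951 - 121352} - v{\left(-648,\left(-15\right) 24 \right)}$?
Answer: $- \frac{47}{14} + \sqrt{39599} + \frac{\sqrt{14401}}{336} \approx 195.99$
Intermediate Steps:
$v{\left(R,h \right)} = 3 + \frac{h + \sqrt{9 + h^{2}}}{R + h}$ ($v{\left(R,h \right)} = 3 + \frac{h + \sqrt{3^{2} + h^{2}}}{R + h} = 3 + \frac{h + \sqrt{9 + h^{2}}}{R + h}$)
$\sqrt{160951 - 121352} - v{\left(-648,\left(-15\right) 24 \right)} = \sqrt{160951 - 121352} - \frac{\sqrt{9 + \left(\left(-15\right) 24\right)^{2}} + 3 \left(-648\right) + 4 \left(\left(-15\right) 24\right)}{-648 - 360} = \sqrt{39599} - \frac{\sqrt{9 + \left(-360\right)^{2}} - 1944 + 4 \left(-360\right)}{-648 - 360} = \sqrt{39599} - \frac{\sqrt{9 + 129600} - 1944 - 1440}{-1008} = \sqrt{39599} - - \frac{\sqrt{129609} - 1944 - 1440}{1008} = \sqrt{39599} - - \frac{3 \sqrt{14401} - 1944 - 1440}{1008} = \sqrt{39599} - - \frac{-3384 + 3 \sqrt{14401}}{1008} = \sqrt{39599} - \left(\frac{47}{14} - \frac{\sqrt{14401}}{336}\right) = - \frac{47}{14} + \sqrt{39599} + \frac{\sqrt{14401}}{336}$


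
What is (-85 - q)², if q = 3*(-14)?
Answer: 1849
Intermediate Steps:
q = -42
(-85 - q)² = (-85 - 1*(-42))² = (-85 + 42)² = (-43)² = 1849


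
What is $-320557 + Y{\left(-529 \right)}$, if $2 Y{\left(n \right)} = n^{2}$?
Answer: $- \frac{361273}{2} \approx -1.8064 \cdot 10^{5}$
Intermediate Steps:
$Y{\left(n \right)} = \frac{n^{2}}{2}$
$-320557 + Y{\left(-529 \right)} = -320557 + \frac{\left(-529\right)^{2}}{2} = -320557 + \frac{1}{2} \cdot 279841 = -320557 + \frac{279841}{2} = - \frac{361273}{2}$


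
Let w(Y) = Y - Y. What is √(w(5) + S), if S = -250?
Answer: 5*I*√10 ≈ 15.811*I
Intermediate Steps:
w(Y) = 0
√(w(5) + S) = √(0 - 250) = √(-250) = 5*I*√10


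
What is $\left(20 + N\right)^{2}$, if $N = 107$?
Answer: $16129$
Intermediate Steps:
$\left(20 + N\right)^{2} = \left(20 + 107\right)^{2} = 127^{2} = 16129$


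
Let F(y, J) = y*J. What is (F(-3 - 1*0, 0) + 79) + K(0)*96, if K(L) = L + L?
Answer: 79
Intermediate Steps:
F(y, J) = J*y
K(L) = 2*L
(F(-3 - 1*0, 0) + 79) + K(0)*96 = (0*(-3 - 1*0) + 79) + (2*0)*96 = (0*(-3 + 0) + 79) + 0*96 = (0*(-3) + 79) + 0 = (0 + 79) + 0 = 79 + 0 = 79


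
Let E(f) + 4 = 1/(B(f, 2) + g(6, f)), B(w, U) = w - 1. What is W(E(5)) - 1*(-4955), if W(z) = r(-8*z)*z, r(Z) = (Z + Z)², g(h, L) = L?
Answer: -7363805/729 ≈ -10101.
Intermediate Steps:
B(w, U) = -1 + w
r(Z) = 4*Z² (r(Z) = (2*Z)² = 4*Z²)
E(f) = -4 + 1/(-1 + 2*f) (E(f) = -4 + 1/((-1 + f) + f) = -4 + 1/(-1 + 2*f))
W(z) = 256*z³ (W(z) = (4*(-8*z)²)*z = (4*(64*z²))*z = (256*z²)*z = 256*z³)
W(E(5)) - 1*(-4955) = 256*((5 - 8*5)/(-1 + 2*5))³ - 1*(-4955) = 256*((5 - 40)/(-1 + 10))³ + 4955 = 256*(-35/9)³ + 4955 = 256*(-42875/729) + 4955 = -10976000/729 + 4955 = -7363805/729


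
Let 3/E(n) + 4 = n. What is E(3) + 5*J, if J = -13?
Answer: -68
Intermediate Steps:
E(n) = 3/(-4 + n)
E(3) + 5*J = 3/(-4 + 3) + 5*(-13) = 3/(-1) - 65 = 3*(-1) - 65 = -3 - 65 = -68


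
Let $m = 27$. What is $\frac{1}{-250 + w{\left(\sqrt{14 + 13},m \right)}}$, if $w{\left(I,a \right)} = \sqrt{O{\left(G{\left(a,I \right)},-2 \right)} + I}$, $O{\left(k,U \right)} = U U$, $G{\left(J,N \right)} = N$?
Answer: $- \frac{1}{250 - \sqrt{4 + 3 \sqrt{3}}} \approx -0.0040491$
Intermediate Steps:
$O{\left(k,U \right)} = U^{2}$
$w{\left(I,a \right)} = \sqrt{4 + I}$ ($w{\left(I,a \right)} = \sqrt{\left(-2\right)^{2} + I} = \sqrt{4 + I}$)
$\frac{1}{-250 + w{\left(\sqrt{14 + 13},m \right)}} = \frac{1}{-250 + \sqrt{4 + \sqrt{14 + 13}}} = \frac{1}{-250 + \sqrt{4 + \sqrt{27}}} = \frac{1}{-250 + \sqrt{4 + 3 \sqrt{3}}}$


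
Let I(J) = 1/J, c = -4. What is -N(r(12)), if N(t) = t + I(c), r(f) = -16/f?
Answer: 19/12 ≈ 1.5833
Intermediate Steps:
N(t) = -¼ + t (N(t) = t + 1/(-4) = t - ¼ = -¼ + t)
-N(r(12)) = -(-¼ - 16/12) = -(-¼ - 16*1/12) = -(-¼ - 4/3) = -1*(-19/12) = 19/12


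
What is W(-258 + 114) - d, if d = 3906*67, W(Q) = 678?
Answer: -261024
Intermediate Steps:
d = 261702
W(-258 + 114) - d = 678 - 1*261702 = 678 - 261702 = -261024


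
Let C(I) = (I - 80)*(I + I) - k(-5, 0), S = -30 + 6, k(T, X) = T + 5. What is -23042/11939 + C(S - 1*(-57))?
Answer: -37057820/11939 ≈ -3103.9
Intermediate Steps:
k(T, X) = 5 + T
S = -24
C(I) = 2*I*(-80 + I) (C(I) = (I - 80)*(I + I) - (5 - 5) = (-80 + I)*(2*I) - 1*0 = 2*I*(-80 + I) + 0 = 2*I*(-80 + I))
-23042/11939 + C(S - 1*(-57)) = -23042/11939 + 2*(-24 - 1*(-57))*(-80 + (-24 - 1*(-57))) = -23042*1/11939 + 2*(-24 + 57)*(-80 + (-24 + 57)) = -23042/11939 + 2*33*(-80 + 33) = -23042/11939 + 2*33*(-47) = -23042/11939 - 3102 = -37057820/11939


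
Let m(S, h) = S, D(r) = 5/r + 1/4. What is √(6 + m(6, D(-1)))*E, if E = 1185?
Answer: 2370*√3 ≈ 4105.0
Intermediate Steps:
D(r) = ¼ + 5/r (D(r) = 5/r + 1*(¼) = 5/r + ¼ = ¼ + 5/r)
√(6 + m(6, D(-1)))*E = √(6 + 6)*1185 = √12*1185 = (2*√3)*1185 = 2370*√3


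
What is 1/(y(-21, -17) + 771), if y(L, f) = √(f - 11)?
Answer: 771/594469 - 2*I*√7/594469 ≈ 0.001297 - 8.9012e-6*I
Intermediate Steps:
y(L, f) = √(-11 + f)
1/(y(-21, -17) + 771) = 1/(√(-11 - 17) + 771) = 1/(√(-28) + 771) = 1/(2*I*√7 + 771) = 1/(771 + 2*I*√7)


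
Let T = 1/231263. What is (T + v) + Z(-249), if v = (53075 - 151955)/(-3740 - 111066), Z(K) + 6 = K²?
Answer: 823006837068178/13275189989 ≈ 61996.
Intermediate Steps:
Z(K) = -6 + K²
T = 1/231263 ≈ 4.3241e-6
v = 49440/57403 (v = -98880/(-114806) = -98880*(-1/114806) = 49440/57403 ≈ 0.86128)
(T + v) + Z(-249) = (1/231263 + 49440/57403) + (-6 + (-249)²) = 11433700123/13275189989 + (-6 + 62001) = 11433700123/13275189989 + 61995 = 823006837068178/13275189989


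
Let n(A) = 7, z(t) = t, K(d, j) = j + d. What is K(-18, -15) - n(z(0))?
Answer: -40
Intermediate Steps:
K(d, j) = d + j
K(-18, -15) - n(z(0)) = (-18 - 15) - 1*7 = -33 - 7 = -40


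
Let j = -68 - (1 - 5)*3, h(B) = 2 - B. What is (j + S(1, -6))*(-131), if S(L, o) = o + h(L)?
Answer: 7991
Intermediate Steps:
S(L, o) = 2 + o - L (S(L, o) = o + (2 - L) = 2 + o - L)
j = -56 (j = -68 - (-4)*3 = -68 - 1*(-12) = -68 + 12 = -56)
(j + S(1, -6))*(-131) = (-56 + (2 - 6 - 1*1))*(-131) = (-56 + (2 - 6 - 1))*(-131) = (-56 - 5)*(-131) = -61*(-131) = 7991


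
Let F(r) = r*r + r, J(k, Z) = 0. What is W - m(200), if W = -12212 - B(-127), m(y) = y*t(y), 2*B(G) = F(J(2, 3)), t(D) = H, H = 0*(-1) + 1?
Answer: -12412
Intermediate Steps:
H = 1 (H = 0 + 1 = 1)
t(D) = 1
F(r) = r + r**2 (F(r) = r**2 + r = r + r**2)
B(G) = 0 (B(G) = (0*(1 + 0))/2 = (0*1)/2 = (1/2)*0 = 0)
m(y) = y (m(y) = y*1 = y)
W = -12212 (W = -12212 - 1*0 = -12212 + 0 = -12212)
W - m(200) = -12212 - 1*200 = -12212 - 200 = -12412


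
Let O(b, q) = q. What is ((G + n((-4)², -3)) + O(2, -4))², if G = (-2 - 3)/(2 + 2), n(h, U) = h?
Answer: 1849/16 ≈ 115.56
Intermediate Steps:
G = -5/4 ≈ -1.2500
((G + n((-4)², -3)) + O(2, -4))² = ((-5/4 + (-4)²) - 4)² = ((-5/4 + 16) - 4)² = (59/4 - 4)² = (43/4)² = 1849/16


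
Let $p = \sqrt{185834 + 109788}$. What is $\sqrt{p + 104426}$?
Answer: $\sqrt{104426 + \sqrt{295622}} \approx 323.99$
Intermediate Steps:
$p = \sqrt{295622} \approx 543.71$
$\sqrt{p + 104426} = \sqrt{\sqrt{295622} + 104426} = \sqrt{104426 + \sqrt{295622}}$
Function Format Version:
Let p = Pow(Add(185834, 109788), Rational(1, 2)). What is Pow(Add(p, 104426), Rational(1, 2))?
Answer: Pow(Add(104426, Pow(295622, Rational(1, 2))), Rational(1, 2)) ≈ 323.99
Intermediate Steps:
p = Pow(295622, Rational(1, 2)) ≈ 543.71
Pow(Add(p, 104426), Rational(1, 2)) = Pow(Add(Pow(295622, Rational(1, 2)), 104426), Rational(1, 2)) = Pow(Add(104426, Pow(295622, Rational(1, 2))), Rational(1, 2))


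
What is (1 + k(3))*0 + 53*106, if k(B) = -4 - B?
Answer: 5618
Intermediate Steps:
(1 + k(3))*0 + 53*106 = (1 + (-4 - 1*3))*0 + 53*106 = (1 + (-4 - 3))*0 + 5618 = (1 - 7)*0 + 5618 = -6*0 + 5618 = 0 + 5618 = 5618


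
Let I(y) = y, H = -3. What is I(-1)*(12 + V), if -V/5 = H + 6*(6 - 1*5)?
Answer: 3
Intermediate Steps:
V = -15 (V = -5*(-3 + 6*(6 - 1*5)) = -5*(-3 + 6*(6 - 5)) = -5*(-3 + 6*1) = -5*(-3 + 6) = -5*3 = -15)
I(-1)*(12 + V) = -(12 - 15) = -1*(-3) = 3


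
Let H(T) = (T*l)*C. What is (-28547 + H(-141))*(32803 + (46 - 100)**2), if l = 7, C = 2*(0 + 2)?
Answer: -1160688905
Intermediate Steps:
C = 4 (C = 2*2 = 4)
H(T) = 28*T (H(T) = (T*7)*4 = (7*T)*4 = 28*T)
(-28547 + H(-141))*(32803 + (46 - 100)**2) = (-28547 + 28*(-141))*(32803 + (46 - 100)**2) = (-28547 - 3948)*(32803 + (-54)**2) = -32495*(32803 + 2916) = -32495*35719 = -1160688905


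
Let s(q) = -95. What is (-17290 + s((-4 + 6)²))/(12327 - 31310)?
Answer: 17385/18983 ≈ 0.91582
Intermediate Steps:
(-17290 + s((-4 + 6)²))/(12327 - 31310) = (-17290 - 95)/(12327 - 31310) = -17385/(-18983) = -17385*(-1/18983) = 17385/18983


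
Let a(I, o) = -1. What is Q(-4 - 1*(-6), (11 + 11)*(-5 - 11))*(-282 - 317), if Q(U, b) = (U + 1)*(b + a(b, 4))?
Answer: 634341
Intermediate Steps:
Q(U, b) = (1 + U)*(-1 + b) (Q(U, b) = (U + 1)*(b - 1) = (1 + U)*(-1 + b))
Q(-4 - 1*(-6), (11 + 11)*(-5 - 11))*(-282 - 317) = (-1 + (11 + 11)*(-5 - 11) - (-4 - 1*(-6)) + (-4 - 1*(-6))*((11 + 11)*(-5 - 11)))*(-282 - 317) = (-1 + 22*(-16) - (-4 + 6) + (-4 + 6)*(22*(-16)))*(-599) = (-1 - 352 - 1*2 + 2*(-352))*(-599) = (-1 - 352 - 2 - 704)*(-599) = -1059*(-599) = 634341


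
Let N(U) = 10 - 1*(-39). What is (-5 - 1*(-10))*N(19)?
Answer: 245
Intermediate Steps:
N(U) = 49 (N(U) = 10 + 39 = 49)
(-5 - 1*(-10))*N(19) = (-5 - 1*(-10))*49 = (-5 + 10)*49 = 5*49 = 245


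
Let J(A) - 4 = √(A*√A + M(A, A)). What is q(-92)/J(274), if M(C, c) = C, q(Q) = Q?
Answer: -92/(4 + √(274 + 274*√274)) ≈ -1.2542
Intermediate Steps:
J(A) = 4 + √(A + A^(3/2)) (J(A) = 4 + √(A*√A + A) = 4 + √(A^(3/2) + A) = 4 + √(A + A^(3/2)))
q(-92)/J(274) = -92/(4 + √(274 + 274^(3/2))) = -92/(4 + √(274 + 274*√274))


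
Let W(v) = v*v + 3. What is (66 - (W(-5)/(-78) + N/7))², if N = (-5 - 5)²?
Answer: 202094656/74529 ≈ 2711.6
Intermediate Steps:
W(v) = 3 + v² (W(v) = v² + 3 = 3 + v²)
N = 100 (N = (-10)² = 100)
(66 - (W(-5)/(-78) + N/7))² = (66 - ((3 + (-5)²)/(-78) + 100/7))² = (66 - ((3 + 25)*(-1/78) + 100*(⅐)))² = (66 - (28*(-1/78) + 100/7))² = (66 - (-14/39 + 100/7))² = (66 - 1*3802/273)² = (66 - 3802/273)² = (14216/273)² = 202094656/74529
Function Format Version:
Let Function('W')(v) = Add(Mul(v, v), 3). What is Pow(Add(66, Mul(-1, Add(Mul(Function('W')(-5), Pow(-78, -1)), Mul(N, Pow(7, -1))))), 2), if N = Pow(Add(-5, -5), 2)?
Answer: Rational(202094656, 74529) ≈ 2711.6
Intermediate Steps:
Function('W')(v) = Add(3, Pow(v, 2)) (Function('W')(v) = Add(Pow(v, 2), 3) = Add(3, Pow(v, 2)))
N = 100 (N = Pow(-10, 2) = 100)
Pow(Add(66, Mul(-1, Add(Mul(Function('W')(-5), Pow(-78, -1)), Mul(N, Pow(7, -1))))), 2) = Pow(Add(66, Mul(-1, Add(Mul(Add(3, Pow(-5, 2)), Pow(-78, -1)), Mul(100, Pow(7, -1))))), 2) = Pow(Add(66, Mul(-1, Add(Mul(Add(3, 25), Rational(-1, 78)), Mul(100, Rational(1, 7))))), 2) = Pow(Add(66, Mul(-1, Add(Mul(28, Rational(-1, 78)), Rational(100, 7)))), 2) = Pow(Add(66, Mul(-1, Add(Rational(-14, 39), Rational(100, 7)))), 2) = Pow(Add(66, Mul(-1, Rational(3802, 273))), 2) = Pow(Add(66, Rational(-3802, 273)), 2) = Pow(Rational(14216, 273), 2) = Rational(202094656, 74529)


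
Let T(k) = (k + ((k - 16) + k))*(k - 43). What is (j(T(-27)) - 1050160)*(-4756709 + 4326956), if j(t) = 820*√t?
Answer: 451309410480 - 352397460*√6790 ≈ 4.2227e+11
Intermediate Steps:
T(k) = (-43 + k)*(-16 + 3*k) (T(k) = (k + ((-16 + k) + k))*(-43 + k) = (k + (-16 + 2*k))*(-43 + k) = (-16 + 3*k)*(-43 + k) = (-43 + k)*(-16 + 3*k))
(j(T(-27)) - 1050160)*(-4756709 + 4326956) = (820*√(688 - 145*(-27) + 3*(-27)²) - 1050160)*(-4756709 + 4326956) = (820*√(688 + 3915 + 3*729) - 1050160)*(-429753) = (820*√(688 + 3915 + 2187) - 1050160)*(-429753) = (820*√6790 - 1050160)*(-429753) = (-1050160 + 820*√6790)*(-429753) = 451309410480 - 352397460*√6790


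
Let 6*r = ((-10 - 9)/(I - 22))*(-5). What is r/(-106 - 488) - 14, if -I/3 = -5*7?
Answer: -4141463/295812 ≈ -14.000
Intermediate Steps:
I = 105 (I = -(-15)*7 = -3*(-35) = 105)
r = 95/498 (r = (((-10 - 9)/(105 - 22))*(-5))/6 = (-19/83*(-5))/6 = (1/6)*(95/83) = 95/498 ≈ 0.19076)
r/(-106 - 488) - 14 = (95/498)/(-106 - 488) - 14 = (95/498)/(-594) - 14 = -1/594*95/498 - 14 = -95/295812 - 14 = -4141463/295812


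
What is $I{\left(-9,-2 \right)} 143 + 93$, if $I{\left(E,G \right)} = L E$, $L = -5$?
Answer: $6528$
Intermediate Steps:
$I{\left(E,G \right)} = - 5 E$
$I{\left(-9,-2 \right)} 143 + 93 = \left(-5\right) \left(-9\right) 143 + 93 = 45 \cdot 143 + 93 = 6435 + 93 = 6528$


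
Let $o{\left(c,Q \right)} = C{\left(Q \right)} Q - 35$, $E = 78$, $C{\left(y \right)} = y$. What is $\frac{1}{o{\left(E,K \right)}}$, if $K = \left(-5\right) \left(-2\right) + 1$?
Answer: $\frac{1}{86} \approx 0.011628$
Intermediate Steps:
$K = 11$ ($K = 10 + 1 = 11$)
$o{\left(c,Q \right)} = -35 + Q^{2}$ ($o{\left(c,Q \right)} = Q Q - 35 = Q^{2} - 35 = -35 + Q^{2}$)
$\frac{1}{o{\left(E,K \right)}} = \frac{1}{-35 + 11^{2}} = \frac{1}{-35 + 121} = \frac{1}{86}$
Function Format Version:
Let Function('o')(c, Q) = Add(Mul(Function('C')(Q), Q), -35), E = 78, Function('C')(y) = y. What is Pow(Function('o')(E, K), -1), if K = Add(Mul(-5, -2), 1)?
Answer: Rational(1, 86) ≈ 0.011628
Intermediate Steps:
K = 11 (K = Add(10, 1) = 11)
Function('o')(c, Q) = Add(-35, Pow(Q, 2)) (Function('o')(c, Q) = Add(Mul(Q, Q), -35) = Add(Pow(Q, 2), -35) = Add(-35, Pow(Q, 2)))
Pow(Function('o')(E, K), -1) = Pow(Add(-35, Pow(11, 2)), -1) = Pow(Add(-35, 121), -1) = Pow(86, -1) = Rational(1, 86)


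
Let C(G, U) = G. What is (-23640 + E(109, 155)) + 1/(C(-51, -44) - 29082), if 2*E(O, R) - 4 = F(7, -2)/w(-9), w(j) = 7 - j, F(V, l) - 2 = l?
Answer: -688645855/29133 ≈ -23638.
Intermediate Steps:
F(V, l) = 2 + l
E(O, R) = 2 (E(O, R) = 2 + ((2 - 2)/(7 - 1*(-9)))/2 = 2 + (0/(7 + 9))/2 = 2 + (0/16)/2 = 2 + (0*(1/16))/2 = 2 + (½)*0 = 2 + 0 = 2)
(-23640 + E(109, 155)) + 1/(C(-51, -44) - 29082) = (-23640 + 2) + 1/(-51 - 29082) = -23638 + 1/(-29133) = -23638 - 1/29133 = -688645855/29133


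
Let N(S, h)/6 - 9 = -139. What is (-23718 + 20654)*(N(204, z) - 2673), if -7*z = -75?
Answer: 10579992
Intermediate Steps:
z = 75/7 (z = -⅐*(-75) = 75/7 ≈ 10.714)
N(S, h) = -780 (N(S, h) = 54 + 6*(-139) = 54 - 834 = -780)
(-23718 + 20654)*(N(204, z) - 2673) = (-23718 + 20654)*(-780 - 2673) = -3064*(-3453) = 10579992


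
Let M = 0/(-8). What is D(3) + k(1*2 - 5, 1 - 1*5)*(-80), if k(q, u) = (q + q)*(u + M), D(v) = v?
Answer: -1917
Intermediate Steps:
M = 0 (M = 0*(-1/8) = 0)
k(q, u) = 2*q*u (k(q, u) = (q + q)*(u + 0) = (2*q)*u = 2*q*u)
D(3) + k(1*2 - 5, 1 - 1*5)*(-80) = 3 + (2*(1*2 - 5)*(1 - 1*5))*(-80) = 3 + (2*(2 - 5)*(1 - 5))*(-80) = 3 + (2*(-3)*(-4))*(-80) = 3 + 24*(-80) = 3 - 1920 = -1917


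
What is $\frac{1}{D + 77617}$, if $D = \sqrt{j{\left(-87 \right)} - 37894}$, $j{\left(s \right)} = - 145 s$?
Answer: $\frac{77617}{6024423968} - \frac{i \sqrt{25279}}{6024423968} \approx 1.2884 \cdot 10^{-5} - 2.6392 \cdot 10^{-8} i$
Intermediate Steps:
$D = i \sqrt{25279}$ ($D = \sqrt{\left(-145\right) \left(-87\right) - 37894} = \sqrt{12615 - 37894} = \sqrt{-25279} = i \sqrt{25279} \approx 158.99 i$)
$\frac{1}{D + 77617} = \frac{1}{i \sqrt{25279} + 77617} = \frac{1}{77617 + i \sqrt{25279}}$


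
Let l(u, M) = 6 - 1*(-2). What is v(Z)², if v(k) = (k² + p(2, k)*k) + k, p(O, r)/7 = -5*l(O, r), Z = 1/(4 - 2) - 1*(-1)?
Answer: 2772225/16 ≈ 1.7326e+5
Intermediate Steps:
l(u, M) = 8 (l(u, M) = 6 + 2 = 8)
Z = 3/2 (Z = 1/2 + 1 = ½ + 1 = 3/2 ≈ 1.5000)
p(O, r) = -280 (p(O, r) = 7*(-5*8) = 7*(-40) = -280)
v(k) = k² - 279*k (v(k) = (k² - 280*k) + k = k² - 279*k)
v(Z)² = (3*(-279 + 3/2)/2)² = ((3/2)*(-555/2))² = (-1665/4)² = 2772225/16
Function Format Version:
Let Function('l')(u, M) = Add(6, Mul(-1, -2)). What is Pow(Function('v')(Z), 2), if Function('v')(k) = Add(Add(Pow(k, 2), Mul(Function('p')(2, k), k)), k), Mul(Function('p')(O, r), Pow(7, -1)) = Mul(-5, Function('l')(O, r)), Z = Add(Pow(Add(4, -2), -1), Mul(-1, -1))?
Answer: Rational(2772225, 16) ≈ 1.7326e+5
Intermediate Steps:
Function('l')(u, M) = 8 (Function('l')(u, M) = Add(6, 2) = 8)
Z = Rational(3, 2) (Z = Add(Pow(2, -1), 1) = Add(Rational(1, 2), 1) = Rational(3, 2) ≈ 1.5000)
Function('p')(O, r) = -280 (Function('p')(O, r) = Mul(7, Mul(-5, 8)) = Mul(7, -40) = -280)
Function('v')(k) = Add(Pow(k, 2), Mul(-279, k)) (Function('v')(k) = Add(Add(Pow(k, 2), Mul(-280, k)), k) = Add(Pow(k, 2), Mul(-279, k)))
Pow(Function('v')(Z), 2) = Pow(Mul(Rational(3, 2), Add(-279, Rational(3, 2))), 2) = Pow(Mul(Rational(3, 2), Rational(-555, 2)), 2) = Pow(Rational(-1665, 4), 2) = Rational(2772225, 16)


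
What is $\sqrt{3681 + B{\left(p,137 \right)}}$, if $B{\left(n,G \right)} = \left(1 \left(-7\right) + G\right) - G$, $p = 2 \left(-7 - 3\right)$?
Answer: $\sqrt{3674} \approx 60.614$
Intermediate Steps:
$p = -20$ ($p = 2 \left(-10\right) = -20$)
$B{\left(n,G \right)} = -7$ ($B{\left(n,G \right)} = \left(-7 + G\right) - G = -7$)
$\sqrt{3681 + B{\left(p,137 \right)}} = \sqrt{3681 - 7} = \sqrt{3674}$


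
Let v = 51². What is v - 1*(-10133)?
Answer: 12734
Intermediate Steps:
v = 2601
v - 1*(-10133) = 2601 - 1*(-10133) = 2601 + 10133 = 12734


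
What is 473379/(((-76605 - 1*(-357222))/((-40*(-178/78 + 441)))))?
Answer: -107993529200/3648021 ≈ -29603.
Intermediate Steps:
473379/(((-76605 - 1*(-357222))/((-40*(-178/78 + 441))))) = 473379/(((-76605 + 357222)/((-40*(-178*1/78 + 441))))) = 473379/((280617/((-40*(-89/39 + 441))))) = 473379/((280617/((-40*17110/39)))) = 473379/((280617/(-684400/39))) = 473379/((280617*(-39/684400))) = 473379/(-10944063/684400) = 473379*(-684400/10944063) = -107993529200/3648021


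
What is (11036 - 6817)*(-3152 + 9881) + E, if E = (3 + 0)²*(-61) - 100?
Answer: 28389002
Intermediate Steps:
E = -649 (E = 3²*(-61) - 100 = 9*(-61) - 100 = -549 - 100 = -649)
(11036 - 6817)*(-3152 + 9881) + E = (11036 - 6817)*(-3152 + 9881) - 649 = 4219*6729 - 649 = 28389651 - 649 = 28389002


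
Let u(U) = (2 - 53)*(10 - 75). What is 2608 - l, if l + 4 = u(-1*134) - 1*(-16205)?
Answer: -16908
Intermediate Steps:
u(U) = 3315 (u(U) = -51*(-65) = 3315)
l = 19516 (l = -4 + (3315 - 1*(-16205)) = -4 + (3315 + 16205) = -4 + 19520 = 19516)
2608 - l = 2608 - 1*19516 = 2608 - 19516 = -16908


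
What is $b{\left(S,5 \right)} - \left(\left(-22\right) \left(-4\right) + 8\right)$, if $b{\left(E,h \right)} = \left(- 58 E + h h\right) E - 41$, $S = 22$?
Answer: $-27659$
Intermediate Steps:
$b{\left(E,h \right)} = -41 + E \left(h^{2} - 58 E\right)$ ($b{\left(E,h \right)} = \left(- 58 E + h^{2}\right) E - 41 = \left(h^{2} - 58 E\right) E - 41 = E \left(h^{2} - 58 E\right) - 41 = -41 + E \left(h^{2} - 58 E\right)$)
$b{\left(S,5 \right)} - \left(\left(-22\right) \left(-4\right) + 8\right) = \left(-41 - 58 \cdot 22^{2} + 22 \cdot 5^{2}\right) - \left(\left(-22\right) \left(-4\right) + 8\right) = \left(-41 - 28072 + 22 \cdot 25\right) - \left(88 + 8\right) = \left(-41 - 28072 + 550\right) - 96 = -27563 - 96 = -27659$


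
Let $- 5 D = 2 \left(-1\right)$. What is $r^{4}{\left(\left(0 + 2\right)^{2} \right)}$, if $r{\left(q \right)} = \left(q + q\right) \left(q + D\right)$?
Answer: $\frac{959512576}{625} \approx 1.5352 \cdot 10^{6}$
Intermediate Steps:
$D = \frac{2}{5}$ ($D = - \frac{2 \left(-1\right)}{5} = \left(- \frac{1}{5}\right) \left(-2\right) = \frac{2}{5} \approx 0.4$)
$r{\left(q \right)} = 2 q \left(\frac{2}{5} + q\right)$ ($r{\left(q \right)} = \left(q + q\right) \left(q + \frac{2}{5}\right) = 2 q \left(\frac{2}{5} + q\right)$)
$r^{4}{\left(\left(0 + 2\right)^{2} \right)} = \left(\frac{2 \left(0 + 2\right)^{2} \left(2 + 5 \left(0 + 2\right)^{2}\right)}{5}\right)^{4} = \left(\frac{2 \cdot 2^{2} \left(2 + 5 \cdot 2^{2}\right)}{5}\right)^{4} = \left(\frac{2}{5} \cdot 4 \left(2 + 5 \cdot 4\right)\right)^{4} = \left(\frac{2}{5} \cdot 4 \left(2 + 20\right)\right)^{4} = \left(\frac{2}{5} \cdot 4 \cdot 22\right)^{4} = \left(\frac{176}{5}\right)^{4} = \frac{959512576}{625}$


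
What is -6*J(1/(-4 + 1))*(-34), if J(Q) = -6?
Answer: -1224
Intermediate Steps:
-6*J(1/(-4 + 1))*(-34) = -6*(-6)*(-34) = 36*(-34) = -1224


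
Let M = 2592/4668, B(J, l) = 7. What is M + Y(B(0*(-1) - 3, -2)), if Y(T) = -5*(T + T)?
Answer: -27014/389 ≈ -69.445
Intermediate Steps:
Y(T) = -10*T
M = 216/389 (M = 2592*(1/4668) = 216/389 ≈ 0.55527)
M + Y(B(0*(-1) - 3, -2)) = 216/389 - 10*7 = 216/389 - 70 = -27014/389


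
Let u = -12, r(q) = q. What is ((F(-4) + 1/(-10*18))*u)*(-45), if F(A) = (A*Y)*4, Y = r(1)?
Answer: -8643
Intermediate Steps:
Y = 1
F(A) = 4*A (F(A) = (A*1)*4 = A*4 = 4*A)
((F(-4) + 1/(-10*18))*u)*(-45) = ((4*(-4) + 1/(-10*18))*(-12))*(-45) = ((-16 - 1/10*1/18)*(-12))*(-45) = ((-16 - 1/180)*(-12))*(-45) = -2881/180*(-12)*(-45) = (2881/15)*(-45) = -8643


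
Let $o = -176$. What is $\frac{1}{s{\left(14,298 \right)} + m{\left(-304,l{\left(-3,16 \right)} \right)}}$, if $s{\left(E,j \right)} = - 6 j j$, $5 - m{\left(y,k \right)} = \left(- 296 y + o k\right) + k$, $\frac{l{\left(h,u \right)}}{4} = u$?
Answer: $- \frac{1}{611603} \approx -1.635 \cdot 10^{-6}$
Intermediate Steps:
$l{\left(h,u \right)} = 4 u$
$m{\left(y,k \right)} = 5 + 175 k + 296 y$ ($m{\left(y,k \right)} = 5 - \left(\left(- 296 y - 176 k\right) + k\right) = 5 - \left(- 296 y - 175 k\right) = 5 + \left(175 k + 296 y\right) = 5 + 175 k + 296 y$)
$s{\left(E,j \right)} = - 6 j^{2}$
$\frac{1}{s{\left(14,298 \right)} + m{\left(-304,l{\left(-3,16 \right)} \right)}} = \frac{1}{- 6 \cdot 298^{2} + \left(5 + 175 \cdot 4 \cdot 16 + 296 \left(-304\right)\right)} = \frac{1}{\left(-6\right) 88804 + \left(5 + 175 \cdot 64 - 89984\right)} = \frac{1}{-532824 + \left(5 + 11200 - 89984\right)} = \frac{1}{-532824 - 78779} = \frac{1}{-611603} = - \frac{1}{611603}$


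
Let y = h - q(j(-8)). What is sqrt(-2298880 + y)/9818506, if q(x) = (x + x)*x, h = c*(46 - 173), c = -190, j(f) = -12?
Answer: 3*I*sqrt(252782)/9818506 ≈ 0.00015362*I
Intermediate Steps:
h = 24130 (h = -190*(46 - 173) = -190*(-127) = 24130)
q(x) = 2*x**2 (q(x) = (2*x)*x = 2*x**2)
y = 23842 (y = 24130 - 2*(-12)**2 = 24130 - 2*144 = 24130 - 1*288 = 24130 - 288 = 23842)
sqrt(-2298880 + y)/9818506 = sqrt(-2298880 + 23842)/9818506 = sqrt(-2275038)*(1/9818506) = (3*I*sqrt(252782))*(1/9818506) = 3*I*sqrt(252782)/9818506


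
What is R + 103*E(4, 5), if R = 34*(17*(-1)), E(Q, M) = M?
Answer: -63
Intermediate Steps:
R = -578 (R = 34*(-17) = -578)
R + 103*E(4, 5) = -578 + 103*5 = -578 + 515 = -63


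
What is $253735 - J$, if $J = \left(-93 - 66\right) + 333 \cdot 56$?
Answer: $235246$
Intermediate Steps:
$J = 18489$ ($J = -159 + 18648 = 18489$)
$253735 - J = 253735 - 18489 = 235246$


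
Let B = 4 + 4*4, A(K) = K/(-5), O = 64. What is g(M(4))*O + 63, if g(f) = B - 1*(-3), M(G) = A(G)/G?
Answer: 1535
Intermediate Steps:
A(K) = -K/5 (A(K) = K*(-⅕) = -K/5)
B = 20 (B = 4 + 16 = 20)
M(G) = -⅕ (M(G) = (-G/5)/G = -⅕)
g(f) = 23 (g(f) = 20 - 1*(-3) = 20 + 3 = 23)
g(M(4))*O + 63 = 23*64 + 63 = 1472 + 63 = 1535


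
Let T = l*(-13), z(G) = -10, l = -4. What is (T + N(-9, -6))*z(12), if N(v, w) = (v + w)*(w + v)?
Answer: -2770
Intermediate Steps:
N(v, w) = (v + w)² (N(v, w) = (v + w)*(v + w) = (v + w)²)
T = 52 (T = -4*(-13) = 52)
(T + N(-9, -6))*z(12) = (52 + (-9 - 6)²)*(-10) = (52 + (-15)²)*(-10) = (52 + 225)*(-10) = 277*(-10) = -2770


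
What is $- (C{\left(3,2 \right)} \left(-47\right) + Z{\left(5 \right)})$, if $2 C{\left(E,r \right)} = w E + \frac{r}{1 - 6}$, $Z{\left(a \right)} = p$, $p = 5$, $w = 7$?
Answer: $\frac{4791}{10} \approx 479.1$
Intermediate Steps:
$Z{\left(a \right)} = 5$
$C{\left(E,r \right)} = - \frac{r}{10} + \frac{7 E}{2}$ ($C{\left(E,r \right)} = \frac{7 E + \frac{r}{1 - 6}}{2} = \frac{7 E + \frac{r}{-5}}{2} = \frac{7 E - \frac{r}{5}}{2} = - \frac{r}{10} + \frac{7 E}{2}$)
$- (C{\left(3,2 \right)} \left(-47\right) + Z{\left(5 \right)}) = - (\left(\left(- \frac{1}{10}\right) 2 + \frac{7}{2} \cdot 3\right) \left(-47\right) + 5) = - (\left(- \frac{1}{5} + \frac{21}{2}\right) \left(-47\right) + 5) = - (\frac{103}{10} \left(-47\right) + 5) = - (- \frac{4841}{10} + 5) = \left(-1\right) \left(- \frac{4791}{10}\right) = \frac{4791}{10}$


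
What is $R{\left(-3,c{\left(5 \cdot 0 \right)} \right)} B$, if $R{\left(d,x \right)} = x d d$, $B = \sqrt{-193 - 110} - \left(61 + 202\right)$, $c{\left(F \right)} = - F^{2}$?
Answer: $0$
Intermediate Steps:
$B = -263 + i \sqrt{303}$ ($B = \sqrt{-303} - 263 = i \sqrt{303} - 263 = -263 + i \sqrt{303} \approx -263.0 + 17.407 i$)
$R{\left(d,x \right)} = x d^{2}$ ($R{\left(d,x \right)} = d x d = x d^{2}$)
$R{\left(-3,c{\left(5 \cdot 0 \right)} \right)} B = - \left(5 \cdot 0\right)^{2} \left(-3\right)^{2} \left(-263 + i \sqrt{303}\right) = - 0^{2} \cdot 9 \left(-263 + i \sqrt{303}\right) = \left(-1\right) 0 \cdot 9 \left(-263 + i \sqrt{303}\right) = 0 \cdot 9 \left(-263 + i \sqrt{303}\right) = 0 \left(-263 + i \sqrt{303}\right) = 0$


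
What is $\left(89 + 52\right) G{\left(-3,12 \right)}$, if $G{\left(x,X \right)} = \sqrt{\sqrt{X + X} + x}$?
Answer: $141 \sqrt{-3 + 2 \sqrt{6}} \approx 194.3$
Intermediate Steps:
$G{\left(x,X \right)} = \sqrt{x + \sqrt{2} \sqrt{X}}$ ($G{\left(x,X \right)} = \sqrt{\sqrt{2 X} + x} = \sqrt{\sqrt{2} \sqrt{X} + x} = \sqrt{x + \sqrt{2} \sqrt{X}}$)
$\left(89 + 52\right) G{\left(-3,12 \right)} = \left(89 + 52\right) \sqrt{-3 + \sqrt{2} \sqrt{12}} = 141 \sqrt{-3 + \sqrt{2} \cdot 2 \sqrt{3}} = 141 \sqrt{-3 + 2 \sqrt{6}}$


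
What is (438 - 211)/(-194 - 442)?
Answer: -227/636 ≈ -0.35692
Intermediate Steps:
(438 - 211)/(-194 - 442) = 227/(-636) = 227*(-1/636) = -227/636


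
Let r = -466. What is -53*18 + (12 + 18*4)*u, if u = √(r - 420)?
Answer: -954 + 84*I*√886 ≈ -954.0 + 2500.3*I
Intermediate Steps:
u = I*√886 (u = √(-466 - 420) = √(-886) = I*√886 ≈ 29.766*I)
-53*18 + (12 + 18*4)*u = -53*18 + (12 + 18*4)*(I*√886) = -954 + (12 + 72)*(I*√886) = -954 + 84*(I*√886) = -954 + 84*I*√886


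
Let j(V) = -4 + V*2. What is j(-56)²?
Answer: 13456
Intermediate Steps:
j(V) = -4 + 2*V
j(-56)² = (-4 + 2*(-56))² = (-4 - 112)² = (-116)² = 13456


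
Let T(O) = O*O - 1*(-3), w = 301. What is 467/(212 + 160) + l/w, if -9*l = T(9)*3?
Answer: 18593/15996 ≈ 1.1624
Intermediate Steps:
T(O) = 3 + O**2 (T(O) = O**2 + 3 = 3 + O**2)
l = -28 (l = -(3 + 9**2)*3/9 = -(3 + 81)*3/9 = -28*3/3 = -1/9*252 = -28)
467/(212 + 160) + l/w = 467/(212 + 160) - 28/301 = 467/372 - 28*1/301 = 467*(1/372) - 4/43 = 467/372 - 4/43 = 18593/15996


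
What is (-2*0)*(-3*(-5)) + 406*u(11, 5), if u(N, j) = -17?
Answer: -6902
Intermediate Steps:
(-2*0)*(-3*(-5)) + 406*u(11, 5) = (-2*0)*(-3*(-5)) + 406*(-17) = 0*15 - 6902 = 0 - 6902 = -6902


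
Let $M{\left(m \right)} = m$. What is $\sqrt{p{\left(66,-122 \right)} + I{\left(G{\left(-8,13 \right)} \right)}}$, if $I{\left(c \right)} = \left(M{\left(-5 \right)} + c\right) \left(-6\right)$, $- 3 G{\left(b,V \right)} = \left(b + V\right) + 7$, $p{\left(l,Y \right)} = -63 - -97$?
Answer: $2 \sqrt{22} \approx 9.3808$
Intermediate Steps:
$p{\left(l,Y \right)} = 34$ ($p{\left(l,Y \right)} = -63 + 97 = 34$)
$G{\left(b,V \right)} = - \frac{7}{3} - \frac{V}{3} - \frac{b}{3}$ ($G{\left(b,V \right)} = - \frac{\left(b + V\right) + 7}{3} = - \frac{\left(V + b\right) + 7}{3} = - \frac{7 + V + b}{3} = - \frac{7}{3} - \frac{V}{3} - \frac{b}{3}$)
$I{\left(c \right)} = 30 - 6 c$ ($I{\left(c \right)} = \left(-5 + c\right) \left(-6\right) = 30 - 6 c$)
$\sqrt{p{\left(66,-122 \right)} + I{\left(G{\left(-8,13 \right)} \right)}} = \sqrt{34 + \left(30 - 6 \left(- \frac{7}{3} - \frac{13}{3} - - \frac{8}{3}\right)\right)} = \sqrt{34 + \left(30 - 6 \left(- \frac{7}{3} - \frac{13}{3} + \frac{8}{3}\right)\right)} = \sqrt{34 + \left(30 - -24\right)} = \sqrt{34 + \left(30 + 24\right)} = \sqrt{34 + 54} = \sqrt{88} = 2 \sqrt{22}$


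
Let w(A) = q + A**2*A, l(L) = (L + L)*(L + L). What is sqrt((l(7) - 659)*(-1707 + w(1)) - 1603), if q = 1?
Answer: 2*sqrt(196953) ≈ 887.59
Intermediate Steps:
l(L) = 4*L**2 (l(L) = (2*L)*(2*L) = 4*L**2)
w(A) = 1 + A**3 (w(A) = 1 + A**2*A = 1 + A**3)
sqrt((l(7) - 659)*(-1707 + w(1)) - 1603) = sqrt((4*7**2 - 659)*(-1707 + (1 + 1**3)) - 1603) = sqrt((4*49 - 659)*(-1707 + (1 + 1)) - 1603) = sqrt((196 - 659)*(-1707 + 2) - 1603) = sqrt(-463*(-1705) - 1603) = sqrt(789415 - 1603) = sqrt(787812) = 2*sqrt(196953)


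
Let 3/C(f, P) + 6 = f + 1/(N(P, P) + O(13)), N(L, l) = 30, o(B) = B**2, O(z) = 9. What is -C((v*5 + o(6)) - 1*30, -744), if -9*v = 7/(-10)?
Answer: -702/97 ≈ -7.2371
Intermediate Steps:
v = 7/90 (v = -7/(9*(-10)) = -7*(-1)/(9*10) = -1/9*(-7/10) = 7/90 ≈ 0.077778)
C(f, P) = 3/(-233/39 + f) (C(f, P) = 3/(-6 + (f + 1/(30 + 9))) = 3/(-6 + (f + 1/39)) = 3/(-6 + (1/39 + f)) = 3/(-233/39 + f))
-C((v*5 + o(6)) - 1*30, -744) = -117/(-233 + 39*(((7/90)*5 + 6**2) - 1*30)) = -117/(-233 + 39*((7/18 + 36) - 30)) = -117/(-233 + 39*(655/18 - 30)) = -117/(-233 + 39*(115/18)) = -117/(-233 + 1495/6) = -117/97/6 = -117*6/97 = -1*702/97 = -702/97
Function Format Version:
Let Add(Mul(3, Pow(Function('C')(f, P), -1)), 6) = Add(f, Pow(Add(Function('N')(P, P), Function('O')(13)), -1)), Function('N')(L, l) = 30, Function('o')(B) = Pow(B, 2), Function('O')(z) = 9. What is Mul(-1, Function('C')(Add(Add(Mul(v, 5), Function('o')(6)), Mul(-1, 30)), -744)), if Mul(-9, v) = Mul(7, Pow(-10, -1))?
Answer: Rational(-702, 97) ≈ -7.2371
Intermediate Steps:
v = Rational(7, 90) (v = Mul(Rational(-1, 9), Mul(7, Pow(-10, -1))) = Mul(Rational(-1, 9), Mul(7, Rational(-1, 10))) = Mul(Rational(-1, 9), Rational(-7, 10)) = Rational(7, 90) ≈ 0.077778)
Function('C')(f, P) = Mul(3, Pow(Add(Rational(-233, 39), f), -1)) (Function('C')(f, P) = Mul(3, Pow(Add(-6, Add(f, Pow(Add(30, 9), -1))), -1)) = Mul(3, Pow(Add(-6, Add(f, Pow(39, -1))), -1)) = Mul(3, Pow(Add(-6, Add(f, Rational(1, 39))), -1)) = Mul(3, Pow(Add(-6, Add(Rational(1, 39), f)), -1)) = Mul(3, Pow(Add(Rational(-233, 39), f), -1)))
Mul(-1, Function('C')(Add(Add(Mul(v, 5), Function('o')(6)), Mul(-1, 30)), -744)) = Mul(-1, Mul(117, Pow(Add(-233, Mul(39, Add(Add(Mul(Rational(7, 90), 5), Pow(6, 2)), Mul(-1, 30)))), -1))) = Mul(-1, Mul(117, Pow(Add(-233, Mul(39, Add(Add(Rational(7, 18), 36), -30))), -1))) = Mul(-1, Mul(117, Pow(Add(-233, Mul(39, Add(Rational(655, 18), -30))), -1))) = Mul(-1, Mul(117, Pow(Add(-233, Mul(39, Rational(115, 18))), -1))) = Mul(-1, Mul(117, Pow(Add(-233, Rational(1495, 6)), -1))) = Mul(-1, Mul(117, Pow(Rational(97, 6), -1))) = Mul(-1, Mul(117, Rational(6, 97))) = Mul(-1, Rational(702, 97)) = Rational(-702, 97)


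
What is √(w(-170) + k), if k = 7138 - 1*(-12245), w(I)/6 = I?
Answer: √18363 ≈ 135.51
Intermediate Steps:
w(I) = 6*I
k = 19383 (k = 7138 + 12245 = 19383)
√(w(-170) + k) = √(6*(-170) + 19383) = √(-1020 + 19383) = √18363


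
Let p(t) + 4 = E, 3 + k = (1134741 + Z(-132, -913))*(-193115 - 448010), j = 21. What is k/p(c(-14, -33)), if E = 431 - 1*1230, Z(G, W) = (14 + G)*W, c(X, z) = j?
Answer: 796581784378/803 ≈ 9.9201e+8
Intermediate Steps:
c(X, z) = 21
Z(G, W) = W*(14 + G)
k = -796581784378 (k = -3 + (1134741 - 913*(14 - 132))*(-193115 - 448010) = -3 + (1134741 - 913*(-118))*(-641125) = -3 + (1134741 + 107734)*(-641125) = -3 + 1242475*(-641125) = -3 - 796581784375 = -796581784378)
E = -799 (E = 431 - 1230 = -799)
p(t) = -803 (p(t) = -4 - 799 = -803)
k/p(c(-14, -33)) = -796581784378/(-803) = -796581784378*(-1/803) = 796581784378/803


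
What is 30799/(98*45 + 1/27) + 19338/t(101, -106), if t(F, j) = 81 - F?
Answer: -1142981769/1190710 ≈ -959.92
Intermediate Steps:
30799/(98*45 + 1/27) + 19338/t(101, -106) = 30799/(98*45 + 1/27) + 19338/(81 - 1*101) = 30799/(4410 + 1/27) + 19338/(81 - 101) = 30799/(119071/27) + 19338/(-20) = 30799*(27/119071) + 19338*(-1/20) = 831573/119071 - 9669/10 = -1142981769/1190710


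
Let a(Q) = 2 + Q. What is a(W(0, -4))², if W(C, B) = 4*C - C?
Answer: 4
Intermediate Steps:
W(C, B) = 3*C
a(W(0, -4))² = (2 + 3*0)² = (2 + 0)² = 2² = 4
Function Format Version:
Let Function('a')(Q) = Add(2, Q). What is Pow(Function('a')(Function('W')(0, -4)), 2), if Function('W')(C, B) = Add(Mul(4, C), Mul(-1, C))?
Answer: 4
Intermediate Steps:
Function('W')(C, B) = Mul(3, C)
Pow(Function('a')(Function('W')(0, -4)), 2) = Pow(Add(2, Mul(3, 0)), 2) = Pow(Add(2, 0), 2) = Pow(2, 2) = 4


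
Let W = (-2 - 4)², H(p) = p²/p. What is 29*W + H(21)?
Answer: 1065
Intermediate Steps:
H(p) = p
W = 36 (W = (-6)² = 36)
29*W + H(21) = 29*36 + 21 = 1044 + 21 = 1065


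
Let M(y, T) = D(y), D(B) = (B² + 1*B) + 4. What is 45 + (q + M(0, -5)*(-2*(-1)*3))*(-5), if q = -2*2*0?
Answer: -75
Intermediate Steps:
q = 0 (q = -4*0 = 0)
D(B) = 4 + B + B² (D(B) = (B² + B) + 4 = (B + B²) + 4 = 4 + B + B²)
M(y, T) = 4 + y + y²
45 + (q + M(0, -5)*(-2*(-1)*3))*(-5) = 45 + (0 + (4 + 0 + 0²)*(-2*(-1)*3))*(-5) = 45 + (0 + (4 + 0 + 0)*(2*3))*(-5) = 45 + (0 + 4*6)*(-5) = 45 + (0 + 24)*(-5) = 45 + 24*(-5) = 45 - 120 = -75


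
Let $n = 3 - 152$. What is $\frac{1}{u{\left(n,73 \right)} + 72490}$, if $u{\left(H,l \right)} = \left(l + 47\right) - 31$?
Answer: $\frac{1}{72579} \approx 1.3778 \cdot 10^{-5}$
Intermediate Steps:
$n = -149$ ($n = 3 - 152 = -149$)
$u{\left(H,l \right)} = 16 + l$ ($u{\left(H,l \right)} = \left(47 + l\right) - 31 = 16 + l$)
$\frac{1}{u{\left(n,73 \right)} + 72490} = \frac{1}{\left(16 + 73\right) + 72490} = \frac{1}{89 + 72490} = \frac{1}{72579}$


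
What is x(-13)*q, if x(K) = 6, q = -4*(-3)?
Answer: 72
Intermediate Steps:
q = 12
x(-13)*q = 6*12 = 72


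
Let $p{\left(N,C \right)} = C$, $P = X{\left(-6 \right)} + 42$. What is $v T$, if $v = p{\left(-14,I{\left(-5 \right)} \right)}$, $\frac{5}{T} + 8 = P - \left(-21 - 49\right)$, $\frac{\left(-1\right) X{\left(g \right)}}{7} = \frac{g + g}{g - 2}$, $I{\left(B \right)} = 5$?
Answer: $\frac{50}{187} \approx 0.26738$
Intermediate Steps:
$X{\left(g \right)} = - \frac{14 g}{-2 + g}$ ($X{\left(g \right)} = - 7 \frac{g + g}{g - 2} = - 7 \frac{2 g}{-2 + g} = - \frac{14 g}{-2 + g}$)
$P = \frac{63}{2}$ ($P = \left(-14\right) \left(-6\right) \frac{1}{-2 - 6} + 42 = \left(-14\right) \left(-6\right) \frac{1}{-8} + 42 = \left(-14\right) \left(-6\right) \left(- \frac{1}{8}\right) + 42 = - \frac{21}{2} + 42 = \frac{63}{2} \approx 31.5$)
$T = \frac{10}{187}$ ($T = \frac{5}{-8 + \left(\frac{63}{2} - \left(-21 - 49\right)\right)} = \frac{5}{-8 + \left(\frac{63}{2} - -70\right)} = \frac{5}{-8 + \left(\frac{63}{2} + 70\right)} = \frac{5}{-8 + \frac{203}{2}} = \frac{5}{\frac{187}{2}} = 5 \cdot \frac{2}{187} = \frac{10}{187} \approx 0.053476$)
$v = 5$
$v T = 5 \cdot \frac{10}{187} = \frac{50}{187}$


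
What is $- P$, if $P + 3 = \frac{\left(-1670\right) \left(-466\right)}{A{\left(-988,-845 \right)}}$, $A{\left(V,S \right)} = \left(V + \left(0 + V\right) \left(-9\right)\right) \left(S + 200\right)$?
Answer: $\frac{803623}{254904} \approx 3.1526$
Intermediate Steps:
$A{\left(V,S \right)} = - 8 V \left(200 + S\right)$ ($A{\left(V,S \right)} = \left(V + V \left(-9\right)\right) \left(200 + S\right) = \left(V - 9 V\right) \left(200 + S\right) = - 8 V \left(200 + S\right)$)
$P = - \frac{803623}{254904}$ ($P = -3 + \frac{\left(-1670\right) \left(-466\right)}{\left(-8\right) \left(-988\right) \left(200 - 845\right)} = -3 + \frac{778220}{\left(-8\right) \left(-988\right) \left(-645\right)} = -3 + \frac{778220}{-5098080} = -3 + 778220 \left(- \frac{1}{5098080}\right) = -3 - \frac{38911}{254904} = - \frac{803623}{254904} \approx -3.1526$)
$- P = \left(-1\right) \left(- \frac{803623}{254904}\right) = \frac{803623}{254904}$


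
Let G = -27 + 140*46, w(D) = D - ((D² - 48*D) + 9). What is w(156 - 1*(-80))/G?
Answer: -44141/6413 ≈ -6.8830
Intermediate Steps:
w(D) = -9 - D² + 49*D (w(D) = D - (9 + D² - 48*D) = D + (-9 - D² + 48*D) = -9 - D² + 49*D)
G = 6413 (G = -27 + 6440 = 6413)
w(156 - 1*(-80))/G = (-9 - (156 - 1*(-80))² + 49*(156 - 1*(-80)))/6413 = (-9 - (156 + 80)² + 49*(156 + 80))*(1/6413) = (-9 - 1*236² + 49*236)*(1/6413) = (-9 - 1*55696 + 11564)*(1/6413) = (-9 - 55696 + 11564)*(1/6413) = -44141*1/6413 = -44141/6413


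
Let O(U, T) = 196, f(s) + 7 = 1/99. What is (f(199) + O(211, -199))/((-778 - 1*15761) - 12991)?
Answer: -9356/1461735 ≈ -0.0064006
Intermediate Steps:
f(s) = -692/99 (f(s) = -7 + 1/99 = -692/99)
(f(199) + O(211, -199))/((-778 - 1*15761) - 12991) = (-692/99 + 196)/((-778 - 1*15761) - 12991) = 18712/(99*((-778 - 15761) - 12991)) = 18712/(99*(-16539 - 12991)) = (18712/99)/(-29530) = (18712/99)*(-1/29530) = -9356/1461735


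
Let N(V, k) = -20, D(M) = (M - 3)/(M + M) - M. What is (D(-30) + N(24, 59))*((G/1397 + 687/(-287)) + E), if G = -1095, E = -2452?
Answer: -51925856788/2004695 ≈ -25902.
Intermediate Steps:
D(M) = -M + (-3 + M)/(2*M) (D(M) = (-3 + M)/((2*M)) - M = (-3 + M)*(1/(2*M)) - M = (-3 + M)/(2*M) - M = -M + (-3 + M)/(2*M))
(D(-30) + N(24, 59))*((G/1397 + 687/(-287)) + E) = ((½ - 1*(-30) - 3/2/(-30)) - 20)*((-1095/1397 + 687/(-287)) - 2452) = ((½ + 30 - 3/2*(-1/30)) - 20)*((-1095*1/1397 + 687*(-1/287)) - 2452) = ((½ + 30 + 1/20) - 20)*((-1095/1397 - 687/287) - 2452) = (611/20 - 20)*(-1274004/400939 - 2452) = (211/20)*(-984376432/400939) = -51925856788/2004695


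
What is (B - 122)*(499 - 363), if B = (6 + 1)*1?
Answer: -15640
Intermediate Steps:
B = 7 (B = 7*1 = 7)
(B - 122)*(499 - 363) = (7 - 122)*(499 - 363) = -115*136 = -15640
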